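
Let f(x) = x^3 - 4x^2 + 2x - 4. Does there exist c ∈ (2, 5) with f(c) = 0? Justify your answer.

Yes, f has a root in the interval.

f(2) = -8 and f(5) = 31, which have opposite signs.
f is continuous everywhere (it is a polynomial), in particular on [2, 5].
So by the Intermediate Value Theorem there is a c strictly between 2 and 5 with f(c) = 0.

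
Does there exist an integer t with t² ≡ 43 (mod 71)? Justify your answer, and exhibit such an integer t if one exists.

Take t = 55. Then 55² = 3025 = 42·71 + 43, so 55² ≡ 43 (mod 71).

t = 55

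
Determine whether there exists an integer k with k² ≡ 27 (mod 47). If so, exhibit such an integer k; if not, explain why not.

k = 11 works: 11² = 121, and 121 − 27 = 94 = 2·47.

k = 11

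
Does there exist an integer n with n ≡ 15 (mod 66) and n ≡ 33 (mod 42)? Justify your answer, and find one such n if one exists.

gcd(66, 42) = 6. A simultaneous solution exists iff 15 ≡ 33 (mod 6); here 15 mod 6 = 3 = 33 mod 6, so it does.
The integers ≡ 15 (mod 66) are 15, 81, 147, 213, 279, 345, 411, …; their remainders mod 42 are 15, 39, 21, 3, 27, 9, 33, so n = 411 is the first that is ≡ 33 (mod 42).
Verify: 411 = 6·66 + 15 and 411 = 9·42 + 33. ✓

n = 411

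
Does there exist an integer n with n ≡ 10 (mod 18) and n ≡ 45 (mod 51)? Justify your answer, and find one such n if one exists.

No such integer exists.

Both moduli are multiples of 3 = gcd(18, 51), so any solution would satisfy n ≡ 10 and n ≡ 45 modulo 3 simultaneously.
These are incompatible: 10 − 45 = -35 is not divisible by 3.
Hence the system has no solution.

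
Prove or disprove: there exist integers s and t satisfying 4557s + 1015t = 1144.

No such integers exist.

Any value of 4557s + 1015t is a multiple of gcd(4557, 1015) = 7.
But 1144 is not a multiple of 7 (it leaves remainder 3).
Hence no integers s, t satisfy the equation.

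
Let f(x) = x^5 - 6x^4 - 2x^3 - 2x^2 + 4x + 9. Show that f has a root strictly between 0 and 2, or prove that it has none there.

Yes, f has a root in the interval.

f(0) = 9 and f(2) = -71, which have opposite signs.
f is continuous everywhere (it is a polynomial), in particular on [0, 2].
By the Intermediate Value Theorem f must vanish at some point of (0, 2).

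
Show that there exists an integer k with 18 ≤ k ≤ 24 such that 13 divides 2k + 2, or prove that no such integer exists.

The values of 2k + 2 for k = 18, 19, …, 24 are 38, 40, 42, 44, 46, 48, 50; reduced mod 13 these are 12, 1, 3, 5, 7, 9, 11.
None is 0, so 13 never divides 2k + 2 on this range.

There is no such integer k in that range.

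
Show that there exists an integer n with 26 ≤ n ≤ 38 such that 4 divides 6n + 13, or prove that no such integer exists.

There is no such integer n in that range.

For n = 26, 27, …, 38 the values of 6n + 13 modulo 4 are 1, 3, 1, 3, 1, 3, 1, 3, 1, 3, 1, 3, 1 respectively.
Since 0 is absent from this list, 4 ∤ 6n + 13 for every n with 26 ≤ n ≤ 38.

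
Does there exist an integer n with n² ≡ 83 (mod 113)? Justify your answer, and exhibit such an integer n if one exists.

n = 14

n = 14 works: 14² = 196, and 196 − 83 = 113 = 1·113.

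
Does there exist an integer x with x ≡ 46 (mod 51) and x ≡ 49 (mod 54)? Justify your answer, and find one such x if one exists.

x = 913

The moduli are not coprime: gcd(51, 54) = 3. Compatibility requires 3 ∣ (49 − 46) = 3, which holds, so solutions exist.
Write x = 46 + 51t. Then 51t ≡ 49 − 46 ≡ 3 (mod 54); dividing through by 3 gives 17t ≡ 1 (mod 18).
Invert 17 mod 18 by the Euclidean algorithm: 18 = 1·17 + 1, 17 = 17·1 + 0; back-substituting, 1 = 18 − 1·17. Hence 17·(-1) ≡ 1, so 17⁻¹ ≡ -1 ≡ 17 (mod 18).
Multiplying by 17: t ≡ 17·1 = 17 (mod 18).
Then x = 46 + 51·17 = 913.
Indeed 913 ≡ 46 (mod 51) and 913 ≡ 49 (mod 54).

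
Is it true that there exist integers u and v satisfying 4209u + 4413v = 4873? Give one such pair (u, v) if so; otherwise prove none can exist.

Any value of 4209u + 4413v is a multiple of gcd(4209, 4413) = 3.
But 4873 = 3·1624 + 1, so 3 ∤ 4873.
Hence no integers u, v satisfy the equation.

No such integers exist.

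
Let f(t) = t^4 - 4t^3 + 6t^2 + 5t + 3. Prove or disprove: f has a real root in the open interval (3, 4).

The endpoint values f(3) = 45 and f(4) = 119 are both positive. Claim: f(t) > 0 for every t in (3, 4).
Shift to the endpoint 3: with t = 3 + u (0 < u < 1), one computes f(3 + u) = u^4 + 8u^3 + 24u^2 + 41u + 45.
The nonzero coefficients here are all positive, so for u > 0 every term is positive (or zero), and the constant term 45 is strictly positive.
So f is strictly positive on (3, 4); no root exists in the interval.

f has no root in that interval.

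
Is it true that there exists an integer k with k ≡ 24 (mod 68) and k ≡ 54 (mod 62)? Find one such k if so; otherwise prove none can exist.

The moduli are not coprime: gcd(68, 62) = 2. Compatibility requires 2 ∣ (54 − 24) = 30, which holds, so solutions exist.
List candidates k ≡ 24 (mod 68): 24, 92, 160, 228, 296, 364. Modulo 62 these are 24, 30, 36, 42, 48, 54; 364 gives 54 as required.
Check: 364 mod 68 = 24, 364 mod 62 = 54. ✓

k = 364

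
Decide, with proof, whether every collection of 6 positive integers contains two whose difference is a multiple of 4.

Yes, this is always true.

Each integer lies in one of the 4 residue classes modulo 4.
Since 6 > 4, two of the 6 integers must share a residue class by the pigeonhole principle; call them a and b.
Then a ≡ b (mod 4), i.e. 4 ∣ (a − b).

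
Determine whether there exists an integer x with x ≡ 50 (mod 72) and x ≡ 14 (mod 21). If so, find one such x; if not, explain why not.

x = 266

The moduli are not coprime: gcd(72, 21) = 3. Compatibility requires 3 ∣ (14 − 50) = -36, which holds, so solutions exist.
The integers ≡ 50 (mod 72) are 50, 122, 194, 266, …; their remainders mod 21 are 8, 17, 5, 14, so x = 266 is the first that is ≡ 14 (mod 21).
Verify: 266 = 3·72 + 50 and 266 = 12·21 + 14. ✓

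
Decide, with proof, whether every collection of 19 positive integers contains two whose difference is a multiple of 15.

Each integer lies in one of the 15 residue classes modulo 15.
Placing 19 integers into 15 classes, some class receives at least two — say a and b.
Equal remainders mean a − b ≡ 0 (mod 15), so 15 divides their difference.

True.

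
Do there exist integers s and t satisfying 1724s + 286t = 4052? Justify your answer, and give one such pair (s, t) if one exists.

s = 6, t = -22

Since gcd(1724, 286) = 2 and 4052 = 2·2026, Bézout's identity guarantees a solution.
Dividing through by 2 reduces the equation to 862s + 143t = 2026.
Dividing repeatedly: 862 = 6·143 + 4, 143 = 35·4 + 3, 4 = 1·3 + 1, 3 = 3·1 + 0.
Unwinding: 1 = 4 − 1·3 = 4 − (143 − 35·4) = −143 + 36·4 = −143 + 36·(862 − 6·143) = 36·862 − 217·143, i.e. 862·36 + 143·(-217) = 1.
Scaling by 2026 gives the particular solution (s, t) = (72936, -439642).
Shifting by a multiple of (143, −862) keeps it a solution: s = 72936 − 510·143 = 6, t = -439642 + 510·862 = -22.
Indeed 1724·6 + 286·(-22) = 10344 − 6292 = 4052.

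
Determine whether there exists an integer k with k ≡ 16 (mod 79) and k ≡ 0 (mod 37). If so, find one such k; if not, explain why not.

k = 1517

The moduli 79 and 37 are coprime, so by the Chinese Remainder Theorem a unique solution modulo 2923 exists.
Write k = 16 + 79t and require 16 + 79t ≡ 0 (mod 37), i.e. 79t ≡ 21 (mod 37).
79 ≡ 5 (mod 37), so this reads 5t ≡ 21 (mod 37). Invert 5 mod 37 by the Euclidean algorithm: 37 = 7·5 + 2, 5 = 2·2 + 1, 2 = 2·1 + 0; back-substituting, 1 = 5 − 2·2 = 5 − 2·(37 − 7·5) = −2·37 + 15·5. Hence 5·15 ≡ 1, so 5⁻¹ ≡ 15 (mod 37).
Therefore t ≡ 15·21 = 315 ≡ 19 (mod 37).
Taking t = 19 gives k = 16 + 79·19 = 1517.
Verify: 1517 = 19·79 + 16 and 1517 = 41·37 + 0. ✓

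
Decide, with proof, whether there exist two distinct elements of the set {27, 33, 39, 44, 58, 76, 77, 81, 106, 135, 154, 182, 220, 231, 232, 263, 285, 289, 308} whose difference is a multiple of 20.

No, no such pair exists.

Residues mod 20: 27↦7, 33↦13, 39↦19, 44↦4, 58↦18, 76↦16, 77↦17, 81↦1, 106↦6, 135↦15, 154↦14, 182↦2, 220↦0, 231↦11, 232↦12, 263↦3, 285↦5, 289↦9, 308↦8.
These 19 residues are pairwise different, hence no difference of two elements is divisible by 20.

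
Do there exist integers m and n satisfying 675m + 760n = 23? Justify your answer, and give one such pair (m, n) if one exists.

Any value of 675m + 760n is a multiple of gcd(675, 760) = 5.
But 23 is not a multiple of 5 (it leaves remainder 3).
Therefore 675m + 760n = 23 has no solution in integers.

No such integers exist.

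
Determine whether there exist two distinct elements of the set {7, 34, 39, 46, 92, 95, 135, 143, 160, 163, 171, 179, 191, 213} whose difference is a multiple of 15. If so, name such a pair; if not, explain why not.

No such pair exists.

Two integers differ by a multiple of 15 exactly when they have the same residue mod 15. The residues are 7↦7, 34↦4, 39↦9, 46↦1, 92↦2, 95↦5, 135↦0, 143↦8, 160↦10, 163↦13, 171↦6, 179↦14, 191↦11, 213↦3.
All 14 residues are distinct, so no two elements differ by a multiple of 15.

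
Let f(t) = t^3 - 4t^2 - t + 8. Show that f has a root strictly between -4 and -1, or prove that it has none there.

Yes, f has a root in the interval.

f(-4) = -116 and f(-1) = 4, which have opposite signs.
Since f is a polynomial it is continuous on [-4, -1].
By the Intermediate Value Theorem f must vanish at some point of (-4, -1).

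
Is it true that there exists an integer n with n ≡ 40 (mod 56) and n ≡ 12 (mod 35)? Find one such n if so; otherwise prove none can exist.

Here gcd(56, 35) = 7, and both 40 and 12 leave remainder 5 mod 7, so the system is consistent.
Step through n = 40, 40 + 56, 40 + 2·56, …: the values 40, 96, 152 reduce mod 35 to 5, 26, 12. The value 152 hits 12.
Verify: 152 = 2·56 + 40 and 152 = 4·35 + 12. ✓

n = 152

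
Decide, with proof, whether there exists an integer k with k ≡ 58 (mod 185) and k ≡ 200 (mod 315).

No such integer exists.

gcd(185, 315) = 5. If k ≡ 58 (mod 185) and k ≡ 200 (mod 315), then k ≡ 58 (mod 5) and k ≡ 200 (mod 5).
However 58 ≡ 3 and 200 ≡ 0 (mod 5), and 3 ≠ 0.
Hence the system has no solution.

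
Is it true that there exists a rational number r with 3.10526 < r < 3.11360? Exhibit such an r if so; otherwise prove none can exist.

r = 28/9

Look for a denominator N such that an integer falls strictly between N·3.10526 and N·3.11360. N = 9 works: 9·3.10526 = 27.94734 < 28 < 28.02240 = 9·3.11360.
Hence 28/9 is a rational number with 3.10526 < 28/9 < 3.11360.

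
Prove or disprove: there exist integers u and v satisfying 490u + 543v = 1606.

u = 400, v = -358

Since gcd(490, 543) = 1, every integer is an integer combination of 490 and 543.
Euclidean algorithm: 543 = 1·490 + 53, 490 = 9·53 + 13, 53 = 4·13 + 1, 13 = 13·1 + 0.
Unwinding: 1 = 53 − 4·13 = 53 − 4·(490 − 9·53) = −4·490 + 37·53 = −4·490 + 37·(543 − 1·490) = 37·543 − 41·490, i.e. 490·(-41) + 543·37 = 1.
Times 1606: 490·(-65846) + 543·59422 = 1606, so (-65846, 59422) solves it.
Shifting by a multiple of (543, −490) keeps it a solution: u = -65846 + 122·543 = 400, v = 59422 − 122·490 = -358.
Indeed 490·400 + 543·(-358) = 196000 − 194394 = 1606.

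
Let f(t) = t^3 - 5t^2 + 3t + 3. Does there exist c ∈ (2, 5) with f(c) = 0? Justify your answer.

f(2) = -3 and f(5) = 18, which have opposite signs.
f is continuous everywhere (it is a polynomial), in particular on [2, 5].
So by the Intermediate Value Theorem there is a c strictly between 2 and 5 with f(c) = 0.

Yes, f has a root in the interval.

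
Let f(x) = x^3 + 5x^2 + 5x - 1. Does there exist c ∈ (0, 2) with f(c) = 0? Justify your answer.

Yes, f has a root in the interval.

f(0) = -1 and f(2) = 37, which have opposite signs.
As a polynomial, f is continuous on every closed interval.
The Intermediate Value Theorem then guarantees some c ∈ (0, 2) with f(c) = 0.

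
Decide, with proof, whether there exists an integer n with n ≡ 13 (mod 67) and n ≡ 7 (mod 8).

Since 67 and 8 share no common factor, CRT says the pair of congruences has a solution (unique mod 536).
Write n = 13 + 67t and require 13 + 67t ≡ 7 (mod 8), i.e. 67t ≡ 2 (mod 8).
67 ≡ 3 (mod 8), so this reads 3t ≡ 2 (mod 8). To invert 3 modulo 8: 8 = 2·3 + 2, 3 = 1·2 + 1, 2 = 2·1 + 0, and unwinding, 1 = 3 − 1·2 = 3 − (8 − 2·3) = −8 + 3·3. Thus 3⁻¹ ≡ 3 (mod 8).
Therefore t ≡ 3·2 = 6 (mod 8).
Taking t = 6 gives n = 13 + 67·6 = 415.
Indeed 415 ≡ 13 (mod 67) and 415 ≡ 7 (mod 8).

n = 415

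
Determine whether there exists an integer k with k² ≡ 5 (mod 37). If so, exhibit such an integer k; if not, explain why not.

There is no such integer.

Apply Euler's criterion with the prime 37: 5 is a quadratic residue iff 5^18 ≡ 1 (mod 37), and a non-residue iff it is ≡ −1.
Squaring successively (mod 37): 5^2 = 25 ≡ 25; 5^4 ≡ 25² = 625 ≡ 33; 5^8 ≡ 33² = 1089 ≡ 16; 5^16 ≡ 16² = 256 ≡ 34.
Since 18 = 16 + 2, 5^18 ≡ 34 · 25; multiplying out mod 37: 34·25 = 850 ≡ 36. Thus 5^18 ≡ 36 ≡ −1 (mod 37).
By Euler's criterion 5 is a quadratic non-residue mod 37: no k satisfies k² ≡ 5 (mod 37).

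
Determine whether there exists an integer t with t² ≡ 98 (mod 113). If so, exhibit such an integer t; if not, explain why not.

Take t = 18. Then 18² = 324 = 2·113 + 98, so 18² ≡ 98 (mod 113).

t = 18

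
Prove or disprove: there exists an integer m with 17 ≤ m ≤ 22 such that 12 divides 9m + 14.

There is no such integer m in that range.

At m = 17, 9·17 + 14 = 167 ≡ 11 (mod 12), and each step in m adds 9, giving residues 11, 8, 5, 2, 11, 8 for m = 17, 18, …, 22.
The residue 0 does not occur, so no m in [17, 22] makes 9m + 14 a multiple of 12.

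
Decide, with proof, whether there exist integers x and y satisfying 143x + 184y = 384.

Since gcd(143, 184) = 1, every integer is an integer combination of 143 and 184.
Run the Euclidean algorithm on 184 and 143: 184 = 1·143 + 41, 143 = 3·41 + 20, 41 = 2·20 + 1, 20 = 20·1 + 0.
Unwinding: 1 = 41 − 2·20 = 41 − 2·(143 − 3·41) = −2·143 + 7·41 = −2·143 + 7·(184 − 1·143) = 7·184 − 9·143, i.e. 143·(-9) + 184·7 = 1.
Scaling by 384 gives the particular solution (x, y) = (-3456, 2688).
Shifting by a multiple of (184, −143) keeps it a solution: x = -3456 + 19·184 = 40, y = 2688 − 19·143 = -29.
Check: 143·40 + 184·(-29) = 5720 − 5336 = 384. ✓

x = 40, y = -29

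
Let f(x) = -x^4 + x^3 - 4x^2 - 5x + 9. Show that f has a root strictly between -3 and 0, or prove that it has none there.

Yes, f has a root in the interval.

f(-3) = -120 and f(0) = 9, which have opposite signs.
Since f is a polynomial it is continuous on [-3, 0].
By the Intermediate Value Theorem f must vanish at some point of (-3, 0).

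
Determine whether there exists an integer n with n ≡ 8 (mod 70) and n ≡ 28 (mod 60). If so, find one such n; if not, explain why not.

n = 148

gcd(70, 60) = 10. A simultaneous solution exists iff 8 ≡ 28 (mod 10); here 8 mod 10 = 8 = 28 mod 10, so it does.
List candidates n ≡ 8 (mod 70): 8, 78, 148. Modulo 60 these are 8, 18, 28; 148 gives 28 as required.
Check: 148 mod 70 = 8, 148 mod 60 = 28. ✓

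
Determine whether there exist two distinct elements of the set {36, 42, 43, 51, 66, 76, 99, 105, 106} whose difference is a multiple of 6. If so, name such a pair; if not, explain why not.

Both 36 and 42 leave remainder 0 on division by 6; their difference 6 = 1·6 is a multiple of 6.

36 and 42 are such a pair.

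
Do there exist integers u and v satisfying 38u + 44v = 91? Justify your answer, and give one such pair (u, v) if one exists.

There are no such integers.

Any value of 38u + 44v is a multiple of gcd(38, 44) = 2.
However 91 leaves remainder 1 on division by 2.
So the equation is unsolvable over ℤ.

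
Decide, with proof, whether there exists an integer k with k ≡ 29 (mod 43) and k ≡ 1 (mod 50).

The moduli 43 and 50 are coprime, so by the Chinese Remainder Theorem a unique solution modulo 2150 exists.
Write k = 29 + 43t and require 29 + 43t ≡ 1 (mod 50), i.e. 43t ≡ 22 (mod 50).
Since 43·7 = 301 = 6·50 + 1, the inverse of 43 mod 50 is 7.
Therefore t ≡ 7·22 = 154 ≡ 4 (mod 50).
Taking t = 4 gives k = 29 + 43·4 = 201.
Indeed 201 ≡ 29 (mod 43) and 201 ≡ 1 (mod 50).

k = 201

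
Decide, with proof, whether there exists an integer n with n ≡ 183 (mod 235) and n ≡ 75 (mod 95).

Reduce both congruences modulo 5, which divides 235 and 95: they say n ≡ 183 (mod 5) and n ≡ 75 (mod 5).
However 183 ≡ 3 and 75 ≡ 0 (mod 5), and 3 ≠ 0.
So no integer satisfies both congruences.

No such integer exists.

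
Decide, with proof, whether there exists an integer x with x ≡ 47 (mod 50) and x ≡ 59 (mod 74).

x = 947

Here gcd(50, 74) = 2, and both 47 and 59 leave remainder 1 mod 2, so the system is consistent.
Put x = 47 + 50t, so we need 50t ≡ 12 (mod 74), equivalently (divide by 2) 25t ≡ 6 (mod 37).
To invert 25 modulo 37: 37 = 1·25 + 12, 25 = 2·12 + 1, 12 = 12·1 + 0, and unwinding, 1 = 25 − 2·12 = 25 − 2·(37 − 1·25) = −2·37 + 3·25. Thus 25⁻¹ ≡ 3 (mod 37).
Multiplying by 3: t ≡ 3·6 = 18 (mod 37).
Then x = 47 + 50·18 = 947.
Indeed 947 ≡ 47 (mod 50) and 947 ≡ 59 (mod 74).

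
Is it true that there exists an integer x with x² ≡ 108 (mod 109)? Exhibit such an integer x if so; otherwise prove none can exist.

x = 33 works: 33² = 1089, and 1089 − 108 = 981 = 9·109.

x = 33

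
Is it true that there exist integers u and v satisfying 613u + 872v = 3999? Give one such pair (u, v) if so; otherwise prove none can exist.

613 and 872 are coprime, so 613u + 872v ranges over all of ℤ.
Dividing repeatedly: 872 = 1·613 + 259, 613 = 2·259 + 95, 259 = 2·95 + 69, 95 = 1·69 + 26, 69 = 2·26 + 17, 26 = 1·17 + 9, 17 = 1·9 + 8, 9 = 1·8 + 1, 8 = 8·1 + 0.
Back-substituting, 1 = 9 − 1·8 = 9 − (17 − 1·9) = −17 + 2·9 = −17 + 2·(26 − 1·17) = 2·26 − 3·17 = 2·26 − 3·(69 − 2·26) = −3·69 + 8·26 = −3·69 + 8·(95 − 1·69) = 8·95 − 11·69 = 8·95 − 11·(259 − 2·95) = −11·259 + 30·95 = −11·259 + 30·(613 − 2·259) = 30·613 − 71·259 = 30·613 − 71·(872 − 1·613) = −71·872 + 101·613; that is, 613·101 + 872·(-71) = 1.
Scaling by 3999 gives the particular solution (u, v) = (403899, -283929).
Subtracting 463·872 from u and adding 463·613 to v gives the tidier solution (163, -110).
Check: 613·163 + 872·(-110) = 99919 − 95920 = 3999. ✓

u = 163, v = -110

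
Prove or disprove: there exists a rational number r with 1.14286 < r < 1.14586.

r = 55/48

Scale by 48: the interval becomes (54.85728, 55.00128), which contains the integer 55.
So r = 55/48 works: it is a ratio of integers, and dividing 48·1.14286 < 55 < 48·1.14586 through by 48 gives 1.14286 < 55/48 < 1.14586.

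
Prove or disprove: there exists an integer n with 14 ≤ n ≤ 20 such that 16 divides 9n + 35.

No such integer n in that range exists.

The values of 9n + 35 for n = 14, 15, …, 20 are 161, 170, 179, 188, 197, 206, 215; reduced mod 16 these are 1, 10, 3, 12, 5, 14, 7.
Since 0 is absent from this list, 16 ∤ 9n + 35 for every n with 14 ≤ n ≤ 20.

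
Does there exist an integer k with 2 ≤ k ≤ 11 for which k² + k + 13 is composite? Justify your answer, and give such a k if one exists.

At k = 11: 11² + 11 + 13 = 145 = 5·29, which is composite.

k = 11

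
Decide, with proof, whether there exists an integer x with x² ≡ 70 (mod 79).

No, no such integer exists.

Apply Euler's criterion with the prime 79: 70 is a quadratic residue iff 70^39 ≡ 1 (mod 79), and a non-residue iff it is ≡ −1.
Squaring successively (mod 79): 70^2 = 4900 ≡ 2; 70^4 ≡ 2² = 4 ≡ 4; 70^8 ≡ 4² = 16 ≡ 16; 70^16 ≡ 16² = 256 ≡ 19; 70^32 ≡ 19² = 361 ≡ 45.
Since 39 = 32 + 4 + 2 + 1, 70^39 ≡ 45 · 4 · 2 · 70; multiplying out mod 79: 45·4 = 180 ≡ 22, then 22·2 = 44 ≡ 44, then 44·70 = 3080 ≡ 78. Thus 70^39 ≡ 78 ≡ −1 (mod 79).
By Euler's criterion 70 is a quadratic non-residue mod 79: no x satisfies x² ≡ 70 (mod 79).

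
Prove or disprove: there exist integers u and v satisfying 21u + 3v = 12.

Every value of 21u + 3v is a multiple of gcd(21, 3) = 3; since 3 ∣ 12, solutions exist.
Dividing through by 3 reduces the equation to 7u + 1v = 4.
The coefficient of v is 1, so setting u = 0 and v = 4 already solves it.
Check: 21·0 + 3·4 = 0 + 12 = 12. ✓

u = 0, v = 4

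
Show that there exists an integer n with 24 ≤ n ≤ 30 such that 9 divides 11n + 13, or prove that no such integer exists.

At n = 24 the value 277 is not a multiple of 9. n = 25 works, since 11·25 + 13 = 288 = 32·9.

n = 25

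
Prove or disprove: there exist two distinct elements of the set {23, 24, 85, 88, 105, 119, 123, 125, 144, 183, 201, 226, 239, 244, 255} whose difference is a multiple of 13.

23 and 88 are such a pair.

Reduce each element mod 13: 23↦10, 24↦11, 85↦7, 88↦10, 105↦1, 119↦2, 123↦6, 125↦8, 144↦1, 183↦1, 201↦6, 226↦5, 239↦5, 244↦10, 255↦8. The residue 10 repeats (at 23 and 88), and 88 − 23 = 65 = 5·13.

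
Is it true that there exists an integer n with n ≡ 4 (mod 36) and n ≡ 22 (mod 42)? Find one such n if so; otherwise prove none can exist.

n = 148

The moduli are not coprime: gcd(36, 42) = 6. Compatibility requires 6 ∣ (22 − 4) = 18, which holds, so solutions exist.
The integers ≡ 4 (mod 36) are 4, 40, 76, 112, 148, …; their remainders mod 42 are 4, 40, 34, 28, 22, so n = 148 is the first that is ≡ 22 (mod 42).
Check: 148 mod 36 = 4, 148 mod 42 = 22. ✓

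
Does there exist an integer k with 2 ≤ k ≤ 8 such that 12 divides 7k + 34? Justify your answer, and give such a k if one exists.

k = 2

Try k = 2: 7·2 + 34 = 48 = 4·12, which is divisible by 12.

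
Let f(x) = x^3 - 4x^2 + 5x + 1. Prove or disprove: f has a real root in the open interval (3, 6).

The endpoint values f(3) = 7 and f(6) = 103 are both positive. Claim: f(x) > 0 for every x in (3, 6).
Shift to the endpoint 3: with x = 3 + u (0 < u < 3), one computes f(3 + u) = u^3 + 5u^2 + 8u + 7.
The nonzero coefficients here are all positive, so for u > 0 every term is positive (or zero), and the constant term 7 is strictly positive.
So f is strictly positive on (3, 6); no root exists in the interval.

No such root exists.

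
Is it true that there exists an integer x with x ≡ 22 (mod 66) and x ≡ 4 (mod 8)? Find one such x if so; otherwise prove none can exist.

x = 220

Here gcd(66, 8) = 2, and both 22 and 4 leave remainder 0 mod 2, so the system is consistent.
Step through x = 22, 22 + 66, 22 + 2·66, …: the values 22, 88, 154, 220 reduce mod 8 to 6, 0, 2, 4. The value 220 hits 4.
Verify: 220 = 3·66 + 22 and 220 = 27·8 + 4. ✓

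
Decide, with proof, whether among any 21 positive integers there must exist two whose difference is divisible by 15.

Partition the integers by their residue mod 15; there are 15 classes.
Since 21 > 15, two of the 21 integers must share a residue class by the pigeonhole principle; call them a and b.
Then a ≡ b (mod 15), i.e. 15 ∣ (a − b).

True.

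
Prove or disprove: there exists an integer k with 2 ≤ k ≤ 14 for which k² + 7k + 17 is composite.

k = 7

At k = 7: 7² + 7·7 + 17 = 115 = 5·23, which is composite.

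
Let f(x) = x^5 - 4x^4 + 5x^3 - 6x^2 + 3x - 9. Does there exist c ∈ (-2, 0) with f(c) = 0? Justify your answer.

No.

The endpoint values f(-2) = -175 and f(0) = -9 are both negative. Claim: f(x) < 0 for every x in (-2, 0).
Substitute x = −u, where 0 < u < 2 on the interval. Expanding, f(−u) = -u^5 - 4u^4 - 5u^3 - 6u^2 - 3u - 9.
The nonzero coefficients here are all negative, so for u > 0 every term is negative (or zero), and the constant term -9 is strictly negative.
Therefore f(x) < 0 throughout (-2, 0), and f has no zero there.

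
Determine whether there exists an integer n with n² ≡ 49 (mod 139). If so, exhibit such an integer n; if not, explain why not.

Take n = 132. Then 132² = 17424 = 125·139 + 49, so 132² ≡ 49 (mod 139).

n = 132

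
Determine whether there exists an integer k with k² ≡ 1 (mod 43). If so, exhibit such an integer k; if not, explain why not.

k = 1

Take k = 1. Then 1² = 1, and since 0 ≤ 1 < 43 this is already reduced: 1² ≡ 1 (mod 43).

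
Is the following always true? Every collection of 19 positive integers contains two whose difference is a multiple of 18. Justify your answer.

Each integer lies in one of the 18 residue classes modulo 18.
Since 19 > 18, two of the 19 integers must share a residue class by the pigeonhole principle; call them a and b.
Then a ≡ b (mod 18), i.e. 18 ∣ (a − b).

True.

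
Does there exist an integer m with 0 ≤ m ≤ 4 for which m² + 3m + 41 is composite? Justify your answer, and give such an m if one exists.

At m = 2: 2² + 3·2 + 41 = 51 = 3·17, which is composite.

m = 2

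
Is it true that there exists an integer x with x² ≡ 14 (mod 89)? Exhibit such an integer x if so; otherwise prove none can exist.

Apply Euler's criterion with the prime 89: 14 is a quadratic residue iff 14^44 ≡ 1 (mod 89), and a non-residue iff it is ≡ −1.
Squaring successively (mod 89): 14^2 = 196 ≡ 18; 14^4 ≡ 18² = 324 ≡ 57; 14^8 ≡ 57² = 3249 ≡ 45; 14^16 ≡ 45² = 2025 ≡ 67; 14^32 ≡ 67² = 4489 ≡ 39.
Since 44 = 32 + 8 + 4, 14^44 ≡ 39 · 45 · 57; multiplying out mod 89: 39·45 = 1755 ≡ 64, then 64·57 = 3648 ≡ 88. Thus 14^44 ≡ 88 ≡ −1 (mod 89).
The value −1 means 14 is a non-residue modulo 89, so x² ≡ 14 (mod 89) is impossible.

There is no such integer.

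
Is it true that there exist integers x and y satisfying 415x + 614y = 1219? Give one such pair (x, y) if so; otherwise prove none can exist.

415 and 614 are coprime, so 415x + 614y ranges over all of ℤ.
Dividing repeatedly: 614 = 1·415 + 199, 415 = 2·199 + 17, 199 = 11·17 + 12, 17 = 1·12 + 5, 12 = 2·5 + 2, 5 = 2·2 + 1, 2 = 2·1 + 0.
Back-substituting, 1 = 5 − 2·2 = 5 − 2·(12 − 2·5) = −2·12 + 5·5 = −2·12 + 5·(17 − 1·12) = 5·17 − 7·12 = 5·17 − 7·(199 − 11·17) = −7·199 + 82·17 = −7·199 + 82·(415 − 2·199) = 82·415 − 171·199 = 82·415 − 171·(614 − 1·415) = −171·614 + 253·415; that is, 415·253 + 614·(-171) = 1.
Scaling by 1219 gives the particular solution (x, y) = (308407, -208449).
The general solution is x = 308407 + 614k, y = -208449 − 415k; taking k = -502 gives the smaller pair x = 179, y = -119.
Indeed 415·179 + 614·(-119) = 74285 − 73066 = 1219.

x = 179, y = -119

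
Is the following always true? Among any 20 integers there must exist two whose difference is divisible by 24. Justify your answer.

Consider the 20 integers 26, 27, …, 45. They lie in distinct residue classes modulo 24, since 20 ≤ 24.
No two share a residue, so no pair has difference divisible by 24; the claim fails for this set.

No; for instance {26, 27, 28, 29, 30, 31, 32, 33, 34, 35, 36, 37, 38, 39, 40, 41, 42, 43, 44, 45} is a counterexample.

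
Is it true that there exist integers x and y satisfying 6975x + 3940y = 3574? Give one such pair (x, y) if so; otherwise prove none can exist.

There are no such integers.

Both 6975 and 3940 are divisible by gcd(6975, 3940) = 5, hence so is any combination 6975x + 3940y.
But 3574 = 5·714 + 4, so 5 ∤ 3574.
Hence no integers x, y satisfy the equation.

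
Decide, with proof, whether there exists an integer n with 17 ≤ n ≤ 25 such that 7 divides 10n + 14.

n = 21

n = 21 works, since 10·21 + 14 = 224 = 32·7.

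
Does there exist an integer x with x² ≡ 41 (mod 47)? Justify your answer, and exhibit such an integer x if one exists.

No such integer exists.

47 is prime, so by Euler's criterion 41 is a square mod 47 iff 41^((47−1)/2) = 41^23 ≡ 1 (mod 47).
Squaring successively (mod 47): 41^2 = 1681 ≡ 36; 41^4 ≡ 36² = 1296 ≡ 27; 41^8 ≡ 27² = 729 ≡ 24; 41^16 ≡ 24² = 576 ≡ 12.
Since 23 = 16 + 4 + 2 + 1, 41^23 ≡ 12 · 27 · 36 · 41; multiplying out mod 47: 12·27 = 324 ≡ 42, then 42·36 = 1512 ≡ 8, then 8·41 = 328 ≡ 46. Thus 41^23 ≡ 46 ≡ −1 (mod 47).
The value −1 means 41 is a non-residue modulo 47, so x² ≡ 41 (mod 47) is impossible.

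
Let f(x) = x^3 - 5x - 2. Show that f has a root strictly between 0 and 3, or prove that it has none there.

Yes, f has a root in the interval.

f(0) = -2 and f(3) = 10, which have opposite signs.
Since f is a polynomial it is continuous on [0, 3].
By the Intermediate Value Theorem f must vanish at some point of (0, 3).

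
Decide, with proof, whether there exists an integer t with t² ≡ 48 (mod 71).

t = 41

Take t = 41. Then 41² = 1681 = 23·71 + 48, so 41² ≡ 48 (mod 71).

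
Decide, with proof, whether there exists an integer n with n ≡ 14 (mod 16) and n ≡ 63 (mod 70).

No such integer exists.

gcd(16, 70) = 2. If n ≡ 14 (mod 16) and n ≡ 63 (mod 70), then n ≡ 14 (mod 2) and n ≡ 63 (mod 2).
But 14 mod 2 = 0 while 63 mod 2 = 1, a contradiction.
So no integer satisfies both congruences.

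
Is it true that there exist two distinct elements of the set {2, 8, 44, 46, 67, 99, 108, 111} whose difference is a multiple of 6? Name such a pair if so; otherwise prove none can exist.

2 and 8 are such a pair.

Both 2 and 8 leave remainder 2 on division by 6; their difference 6 = 1·6 is a multiple of 6.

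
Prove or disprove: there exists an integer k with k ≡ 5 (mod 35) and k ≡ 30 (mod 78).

k = 810

gcd(35, 78) = 1, so the Chinese Remainder Theorem guarantees exactly one residue class mod 2730 satisfying both.
Write k = 5 + 35t and require 5 + 35t ≡ 30 (mod 78), i.e. 35t ≡ 25 (mod 78).
Invert 35 mod 78 by the Euclidean algorithm: 78 = 2·35 + 8, 35 = 4·8 + 3, 8 = 2·3 + 2, 3 = 1·2 + 1, 2 = 2·1 + 0; back-substituting, 1 = 3 − 1·2 = 3 − (8 − 2·3) = −8 + 3·3 = −8 + 3·(35 − 4·8) = 3·35 − 13·8 = 3·35 − 13·(78 − 2·35) = −13·78 + 29·35. Hence 35·29 ≡ 1, so 35⁻¹ ≡ 29 (mod 78).
Therefore t ≡ 29·25 = 725 ≡ 23 (mod 78).
With t = 23: k = 5 + 35·23 = 810.
Indeed 810 ≡ 5 (mod 35) and 810 ≡ 30 (mod 78).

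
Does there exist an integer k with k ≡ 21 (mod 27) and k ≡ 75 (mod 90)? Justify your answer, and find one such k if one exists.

The moduli are not coprime: gcd(27, 90) = 9. Compatibility requires 9 ∣ (75 − 21) = 54, which holds, so solutions exist.
The integers ≡ 21 (mod 27) are 21, 48, 75, …; their remainders mod 90 are 21, 48, 75, so k = 75 is the first that is ≡ 75 (mod 90).
Indeed 75 ≡ 21 (mod 27) and 75 ≡ 75 (mod 90).

k = 75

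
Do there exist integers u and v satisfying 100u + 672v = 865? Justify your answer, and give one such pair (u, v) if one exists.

No, no such integers exist.

gcd(100, 672) = 4, so every integer of the form 100u + 672v is a multiple of 4.
But 865 = 4·216 + 1, so 4 ∤ 865.
So the equation is unsolvable over ℤ.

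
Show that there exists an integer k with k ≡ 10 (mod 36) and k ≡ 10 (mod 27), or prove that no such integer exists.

The moduli are not coprime: gcd(36, 27) = 9. Compatibility requires 9 ∣ (10 − 10) = 0, which holds, so solutions exist.
The smallest candidate k = 10 works directly: 10 ≡ 10 (mod 27).
Check: 10 mod 36 = 10, 10 mod 27 = 10. ✓

k = 10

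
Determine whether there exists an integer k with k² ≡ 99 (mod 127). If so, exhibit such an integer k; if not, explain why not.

k = 90

k = 90 works: 90² = 8100, and 8100 − 99 = 8001 = 63·127.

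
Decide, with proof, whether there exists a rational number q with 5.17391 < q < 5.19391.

q = 57/11

Multiplying by 11: 11·5.17391 = 56.91301 and 11·5.19391 = 57.13301, so the integer 57 lies strictly between them.
Dividing back, 5.17391 < 57/11 < 5.19391, and 57/11 is rational.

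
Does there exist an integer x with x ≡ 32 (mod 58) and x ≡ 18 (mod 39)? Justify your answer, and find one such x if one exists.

gcd(58, 39) = 1, so the Chinese Remainder Theorem guarantees exactly one residue class mod 2262 satisfying both.
Any solution of the first congruence is x = 32 + 58t; substituting into the second, 58t ≡ 18 − 32 ≡ 25 (mod 39).
58 ≡ 19 (mod 39), so this reads 19t ≡ 25 (mod 39). Invert 19 mod 39 by the Euclidean algorithm: 39 = 2·19 + 1, 19 = 19·1 + 0; back-substituting, 1 = 39 − 2·19. Hence 19·(-2) ≡ 1, so 19⁻¹ ≡ -2 ≡ 37 (mod 39).
Multiplying by 37: t ≡ 37·25 = 925 ≡ 28 (mod 39).
Taking t = 28 gives x = 32 + 58·28 = 1656.
Verify: 1656 = 28·58 + 32 and 1656 = 42·39 + 18. ✓

x = 1656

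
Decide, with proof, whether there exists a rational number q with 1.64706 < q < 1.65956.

Scale by 20: the interval becomes (32.94120, 33.19120), which contains the integer 33.
Hence 33/20 is a rational number with 1.64706 < 33/20 < 1.65956.

q = 33/20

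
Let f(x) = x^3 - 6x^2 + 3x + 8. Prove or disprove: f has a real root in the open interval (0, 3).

Yes, f has a root in the interval.

f(0) = 8 and f(3) = -10, which have opposite signs.
f is continuous everywhere (it is a polynomial), in particular on [0, 3].
By the Intermediate Value Theorem f must vanish at some point of (0, 3).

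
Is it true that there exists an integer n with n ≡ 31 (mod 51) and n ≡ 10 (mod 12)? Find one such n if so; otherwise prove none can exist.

n = 82

gcd(51, 12) = 3. A simultaneous solution exists iff 31 ≡ 10 (mod 3); here 31 mod 3 = 1 = 10 mod 3, so it does.
The integers ≡ 31 (mod 51) are 31, 82, …; their remainders mod 12 are 7, 10, so n = 82 is the first that is ≡ 10 (mod 12).
Indeed 82 ≡ 31 (mod 51) and 82 ≡ 10 (mod 12).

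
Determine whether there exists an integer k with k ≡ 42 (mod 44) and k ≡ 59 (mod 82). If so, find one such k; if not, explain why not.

gcd(44, 82) = 2. If k ≡ 42 (mod 44) and k ≡ 59 (mod 82), then k ≡ 42 (mod 2) and k ≡ 59 (mod 2).
These are incompatible: 42 − 59 = -17 is not divisible by 2.
Hence the system has no solution.

There is no such integer.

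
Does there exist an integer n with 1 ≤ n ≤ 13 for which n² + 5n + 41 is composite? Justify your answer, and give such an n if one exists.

At n = 8: 8² + 5·8 + 41 = 145 = 5·29, which is composite.

n = 8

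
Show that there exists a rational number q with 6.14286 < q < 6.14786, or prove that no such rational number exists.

Multiplying by 34: 34·6.14286 = 208.85724 and 34·6.14786 = 209.02724, so the integer 209 lies strictly between them.
Hence 209/34 is a rational number with 6.14286 < 209/34 < 6.14786.

q = 209/34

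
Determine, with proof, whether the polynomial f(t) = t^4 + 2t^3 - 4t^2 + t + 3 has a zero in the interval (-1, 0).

Such a root exists.

f(-1) = -3 and f(0) = 3, which have opposite signs.
Since f is a polynomial it is continuous on [-1, 0].
By the Intermediate Value Theorem, f takes the value 0 somewhere in the open interval.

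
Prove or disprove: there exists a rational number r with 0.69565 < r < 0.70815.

Look for a denominator N such that an integer falls strictly between N·0.69565 and N·0.70815. N = 10 works: 10·0.69565 = 6.95650 < 7 < 7.08150 = 10·0.70815.
Hence 7/10 is a rational number with 0.69565 < 7/10 < 0.70815.

r = 7/10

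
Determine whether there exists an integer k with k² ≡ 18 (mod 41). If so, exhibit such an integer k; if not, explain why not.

k = 10

Take k = 10. Then 10² = 100 = 2·41 + 18, so 10² ≡ 18 (mod 41).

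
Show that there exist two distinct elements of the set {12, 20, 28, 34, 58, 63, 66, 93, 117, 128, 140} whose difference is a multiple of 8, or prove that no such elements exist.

Reduce each element mod 8: 12↦4, 20↦4, 28↦4, 34↦2, 58↦2, 63↦7, 66↦2, 93↦5, 117↦5, 128↦0, 140↦4. The residue 4 repeats (at 12 and 20), and 20 − 12 = 8 = 1·8.

The pair (12, 20) works.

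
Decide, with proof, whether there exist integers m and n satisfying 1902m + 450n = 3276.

gcd(1902, 450) = 6, and 6 divides 3276, so integer solutions exist.
Dividing through by 6 reduces the equation to 317m + 75n = 546.
Run the Euclidean algorithm on 317 and 75: 317 = 4·75 + 17, 75 = 4·17 + 7, 17 = 2·7 + 3, 7 = 2·3 + 1, 3 = 3·1 + 0.
Working back up the chain: 1 = 7 − 2·3 = 7 − 2·(17 − 2·7) = −2·17 + 5·7 = −2·17 + 5·(75 − 4·17) = 5·75 − 22·17 = 5·75 − 22·(317 − 4·75) = −22·317 + 93·75. So 317·(-22) + 75·93 = 1.
Multiplying through by 546: m = (-22)·546 = -12012, n = 93·546 = 50778 is a solution.
Shifting by a multiple of (75, −317) keeps it a solution: m = -12012 + 161·75 = 63, n = 50778 − 161·317 = -259.
Indeed 1902·63 + 450·(-259) = 119826 − 116550 = 3276.

m = 63, n = -259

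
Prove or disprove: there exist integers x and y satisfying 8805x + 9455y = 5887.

There are no such integers.

gcd(8805, 9455) = 5, so every integer of the form 8805x + 9455y is a multiple of 5.
But 5887 is not a multiple of 5 (it leaves remainder 2).
So the equation is unsolvable over ℤ.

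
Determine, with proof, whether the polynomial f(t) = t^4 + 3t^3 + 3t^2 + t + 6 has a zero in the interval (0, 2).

The endpoint values f(0) = 6 and f(2) = 60 are both positive. Claim: f(t) > 0 for every t in (0, 2).
Every nonzero coefficient of f(t) = t^4 + 3t^3 + 3t^2 + t + 6 is positive; for t > 0 each term then has that sign, and the constant term 6 is strictly positive.
So f is strictly positive on (0, 2); no root exists in the interval.

f has no root in that interval.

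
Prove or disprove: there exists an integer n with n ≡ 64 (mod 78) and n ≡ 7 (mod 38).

gcd(78, 38) = 2. If n ≡ 64 (mod 78) and n ≡ 7 (mod 38), then n ≡ 64 (mod 2) and n ≡ 7 (mod 2).
These are incompatible: 64 − 7 = 57 is not divisible by 2.
So no integer satisfies both congruences.

There is no such integer.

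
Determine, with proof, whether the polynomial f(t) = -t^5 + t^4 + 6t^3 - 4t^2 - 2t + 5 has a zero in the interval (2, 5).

f(2) = 17 and f(5) = -1855, which have opposite signs.
Since f is a polynomial it is continuous on [2, 5].
By the Intermediate Value Theorem f must vanish at some point of (2, 5).

Such a root exists.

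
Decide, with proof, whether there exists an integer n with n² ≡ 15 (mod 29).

No, no such integer exists.

29 is prime, so by Euler's criterion 15 is a square mod 29 iff 15^((29−1)/2) = 15^14 ≡ 1 (mod 29).
Squaring successively (mod 29): 15^2 = 225 ≡ 22; 15^4 ≡ 22² = 484 ≡ 20; 15^8 ≡ 20² = 400 ≡ 23.
Since 14 = 8 + 4 + 2, 15^14 ≡ 23 · 20 · 22; multiplying out mod 29: 23·20 = 460 ≡ 25, then 25·22 = 550 ≡ 28. Thus 15^14 ≡ 28 ≡ −1 (mod 29).
By Euler's criterion 15 is a quadratic non-residue mod 29: no n satisfies n² ≡ 15 (mod 29).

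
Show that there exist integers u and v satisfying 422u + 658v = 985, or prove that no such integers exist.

No such integers exist.

Any value of 422u + 658v is a multiple of gcd(422, 658) = 2.
But 985 = 2·492 + 1, so 2 ∤ 985.
So the equation is unsolvable over ℤ.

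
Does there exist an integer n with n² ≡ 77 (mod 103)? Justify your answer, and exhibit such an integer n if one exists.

No such integer exists.

103 is prime, so by Euler's criterion 77 is a square mod 103 iff 77^((103−1)/2) = 77^51 ≡ 1 (mod 103).
Squaring successively (mod 103): 77^2 = 5929 ≡ 58; 77^4 ≡ 58² = 3364 ≡ 68; 77^8 ≡ 68² = 4624 ≡ 92; 77^16 ≡ 92² = 8464 ≡ 18; 77^32 ≡ 18² = 324 ≡ 15.
Since 51 = 32 + 16 + 2 + 1, 77^51 ≡ 15 · 18 · 58 · 77; multiplying out mod 103: 15·18 = 270 ≡ 64, then 64·58 = 3712 ≡ 4, then 4·77 = 308 ≡ 102. Thus 77^51 ≡ 102 ≡ −1 (mod 103).
By Euler's criterion 77 is a quadratic non-residue mod 103: no n satisfies n² ≡ 77 (mod 103).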